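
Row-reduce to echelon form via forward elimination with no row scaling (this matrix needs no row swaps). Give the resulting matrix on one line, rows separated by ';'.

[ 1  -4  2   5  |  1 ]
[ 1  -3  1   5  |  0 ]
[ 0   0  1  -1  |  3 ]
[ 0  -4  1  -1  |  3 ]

Forward elimination:
R2 <- R2 - (1)*R1:  [  0   1  -1   0  -1 ]
R4 <- R4 - (-4)*R2:  [  0   0  -3  -1  -1 ]
R4 <- R4 - (-3)*R3:  [  0   0   0  -4   8 ]
Row echelon form:
[ 1  -4   2   5  |   1 ]
[ 0   1  -1   0  |  -1 ]
[ 0   0   1  -1  |   3 ]
[ 0   0   0  -4  |   8 ]

REF = [1 -4 2 5 1; 0 1 -1 0 -1; 0 0 1 -1 3; 0 0 0 -4 8]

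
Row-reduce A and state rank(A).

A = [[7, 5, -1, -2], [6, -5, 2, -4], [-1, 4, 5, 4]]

Row reduction:
R2 <- R2 - (6/7)*R1:  [     0  -65/7   20/7  -16/7 ]
R3 <- R3 - (-1/7)*R1:  [    0  33/7  34/7  26/7 ]
R3 <- R3 - (-33/65)*R2:  [      0       0   82/13  166/65 ]
Row echelon form:
[ 7      5     -1      -2 ]
[ 0  -65/7   20/7   -16/7 ]
[ 0      0  82/13  166/65 ]
Nonzero rows / pivot columns: 3

rank(A) = 3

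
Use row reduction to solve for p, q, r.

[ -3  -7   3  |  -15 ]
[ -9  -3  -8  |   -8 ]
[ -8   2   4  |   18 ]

Forward elimination on [A|b]:
R2 <- R2 - (3)*R1:  [   0   18  -17   37 ]
R3 <- R3 - (8/3)*R1:  [    0  62/3    -4    58 ]
R3 <- R3 - (31/27)*R2:  [      0       0  419/27  419/27 ]
Row echelon form:
[ -3  -7       3  |     -15 ]
[  0  18     -17  |      37 ]
[  0   0  419/27  |  419/27 ]
Back-substitution:
r = (419/27) / (419/27) = 1
q = (37 - (-17)*(1)) / 18 = 3
p = (-15 - (-7)*(3) - (3)*(1)) / -3 = -1

(-1, 3, 1)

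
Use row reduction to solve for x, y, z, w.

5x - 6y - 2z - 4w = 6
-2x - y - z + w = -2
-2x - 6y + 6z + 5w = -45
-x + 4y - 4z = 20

(0, 2, -3, -3)

Forward elimination on [A|b]:
R2 <- R2 - (-2/5)*R1:  [     0  -17/5   -9/5   -3/5    2/5 ]
R3 <- R3 - (-2/5)*R1:  [      0   -42/5    26/5    17/5  -213/5 ]
R4 <- R4 - (-1/5)*R1:  [     0   14/5  -22/5   -4/5  106/5 ]
R3 <- R3 - (42/17)*R2:  [       0        0   164/17    83/17  -741/17 ]
R4 <- R4 - (-14/17)*R2:  [       0        0  -100/17   -22/17   366/17 ]
R4 <- R4 - (-25/41)*R3:  [       0        0        0    69/41  -207/41 ]
Row echelon form:
[ 5     -6      -2     -4  |        6 ]
[ 0  -17/5    -9/5   -3/5  |      2/5 ]
[ 0      0  164/17  83/17  |  -741/17 ]
[ 0      0       0  69/41  |  -207/41 ]
Back-substitution:
w = (-207/41) / (69/41) = -3
z = (-741/17 - (83/17)*(-3)) / (164/17) = -3
y = (2/5 - (-9/5)*(-3) - (-3/5)*(-3)) / (-17/5) = 2
x = (6 - (-6)*(2) - (-2)*(-3) - (-4)*(-3)) / 5 = 0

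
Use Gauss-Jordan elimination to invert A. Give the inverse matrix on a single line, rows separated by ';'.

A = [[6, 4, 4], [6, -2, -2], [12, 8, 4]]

inverse = [1/18 1/9 0; -1/3 -1/6 1/4; 1/2 0 -1/4]

Gauss-Jordan on [A | I]:
R1 <- (1/6)*R1:  [   1  2/3  2/3  |  1/6    0    0 ]
R2 <- R2 - (6)*R1:  [  0  -6  -6  |  -1   1   0 ]
R3 <- R3 - (12)*R1:  [  0   0  -4  |  -2   0   1 ]
R2 <- (1/-6)*R2:  [    0     1     1  |   1/6  -1/6     0 ]
R1 <- R1 - (2/3)*R2:  [    1     0     0  |  1/18   1/9     0 ]
R3 <- (1/-4)*R3:  [    0     0     1  |   1/2     0  -1/4 ]
R2 <- R2 - (1)*R3:  [    0     1     0  |  -1/3  -1/6   1/4 ]
Right block of [I | A^{-1}] is the inverse:
[ 1/18   1/9     0 ]
[ -1/3  -1/6   1/4 ]
[  1/2     0  -1/4 ]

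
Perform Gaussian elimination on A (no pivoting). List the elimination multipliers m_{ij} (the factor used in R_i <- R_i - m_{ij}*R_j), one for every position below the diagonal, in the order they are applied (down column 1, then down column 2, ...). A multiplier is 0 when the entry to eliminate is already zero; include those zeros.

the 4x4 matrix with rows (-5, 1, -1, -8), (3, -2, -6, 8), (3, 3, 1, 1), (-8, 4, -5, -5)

Forward elimination:
R2 <- R2 - (-3/5)*R1:  [     0   -7/5  -33/5   16/5 ]
R3 <- R3 - (-3/5)*R1:  [     0   18/5    2/5  -19/5 ]
R4 <- R4 - (8/5)*R1:  [     0   12/5  -17/5   39/5 ]
R3 <- R3 - (-18/7)*R2:  [      0       0  -116/7    31/7 ]
R4 <- R4 - (-12/7)*R2:  [      0       0  -103/7    93/7 ]
R4 <- R4 - (103/116)*R3:  [        0         0         0  1085/116 ]
Multipliers (in order of application): m_{21} = -3/5, m_{31} = -3/5, m_{41} = 8/5, m_{32} = -18/7, m_{42} = -12/7, m_{43} = 103/116

multipliers: -3/5, -3/5, 8/5, -18/7, -12/7, 103/116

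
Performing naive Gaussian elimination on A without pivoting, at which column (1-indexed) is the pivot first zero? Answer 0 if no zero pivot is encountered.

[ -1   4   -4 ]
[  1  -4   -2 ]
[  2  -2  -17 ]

Naive forward elimination:
R2 <- R2 - (-1)*R1:  [  0   0  -6 ]
R3 <- R3 - (-2)*R1:  [   0    6  -25 ]
Matrix at this point:
[ -1  4   -4 ]
[  0  0   -6 ]
[  0  6  -25 ]
Pivot entry (2,2) is zero but row 3 has 6 in column 2 -> naive elimination stops; a row interchange (e.g. R2 <-> R3) would be required here.

first zero-pivot column = 2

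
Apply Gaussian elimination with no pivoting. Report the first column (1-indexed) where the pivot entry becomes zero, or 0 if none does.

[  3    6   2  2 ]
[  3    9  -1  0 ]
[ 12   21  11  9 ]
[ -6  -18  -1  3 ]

Naive forward elimination:
R2 <- R2 - (1)*R1:  [  0   3  -3  -2 ]
R3 <- R3 - (4)*R1:  [  0  -3   3   1 ]
R4 <- R4 - (-2)*R1:  [  0  -6   3   7 ]
R3 <- R3 - (-1)*R2:  [  0   0   0  -1 ]
R4 <- R4 - (-2)*R2:  [  0   0  -3   3 ]
Matrix at this point:
[ 3  6   2   2 ]
[ 0  3  -3  -2 ]
[ 0  0   0  -1 ]
[ 0  0  -3   3 ]
Pivot entry (3,3) is zero but row 4 has -3 in column 3 -> naive elimination stops; a row interchange (e.g. R3 <-> R4) would be required here.

first zero-pivot column = 3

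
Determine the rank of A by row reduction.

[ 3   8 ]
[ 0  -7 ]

rank(A) = 2

Row reduction:
Row echelon form:
[ 3   8 ]
[ 0  -7 ]
Nonzero rows / pivot columns: 2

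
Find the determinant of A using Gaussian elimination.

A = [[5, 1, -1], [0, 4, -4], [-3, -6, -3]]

det(A) = -180

Forward elimination:
R3 <- R3 - (-3/5)*R1:  [     0  -27/5  -18/5 ]
R3 <- R3 - (-27/20)*R2:  [  0   0  -9 ]
Upper-triangular form:
[ 5  1  -1 ]
[ 0  4  -4 ]
[ 0  0  -9 ]
det(A) = (-1)^0 * (5) * (4) * (-9) = -180  (0 row swaps -> sign +1)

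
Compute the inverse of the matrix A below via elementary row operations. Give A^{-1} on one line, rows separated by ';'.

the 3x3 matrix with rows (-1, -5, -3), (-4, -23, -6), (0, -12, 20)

Gauss-Jordan on [A | I]:
R1 <- (1/-1)*R1:  [  1   5   3  |  -1   0   0 ]
R2 <- R2 - (-4)*R1:  [  0  -3   6  |  -4   1   0 ]
R2 <- (1/-3)*R2:  [    0     1    -2  |   4/3  -1/3     0 ]
R1 <- R1 - (5)*R2:  [     1      0     13  |  -23/3    5/3      0 ]
R3 <- R3 - (-12)*R2:  [  0   0  -4  |  16  -4   1 ]
R3 <- (1/-4)*R3:  [    0     0     1  |    -4     1  -1/4 ]
R1 <- R1 - (13)*R3:  [     1      0      0  |  133/3  -34/3   13/4 ]
R2 <- R2 - (-2)*R3:  [     0      1      0  |  -20/3    5/3   -1/2 ]
Right block of [I | A^{-1}] is the inverse:
[ 133/3  -34/3  13/4 ]
[ -20/3    5/3  -1/2 ]
[    -4      1  -1/4 ]

inverse = [133/3 -34/3 13/4; -20/3 5/3 -1/2; -4 1 -1/4]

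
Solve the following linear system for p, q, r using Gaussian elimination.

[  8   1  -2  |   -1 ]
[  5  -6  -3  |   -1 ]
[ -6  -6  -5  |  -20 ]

Forward elimination on [A|b]:
R2 <- R2 - (5/8)*R1:  [     0  -53/8   -7/4   -3/8 ]
R3 <- R3 - (-3/4)*R1:  [     0  -21/4  -13/2  -83/4 ]
R3 <- R3 - (42/53)*R2:  [        0         0   -271/53  -1084/53 ]
Row echelon form:
[ 8      1       -2  |        -1 ]
[ 0  -53/8     -7/4  |      -3/8 ]
[ 0      0  -271/53  |  -1084/53 ]
Back-substitution:
r = (-1084/53) / (-271/53) = 4
q = (-3/8 - (-7/4)*(4)) / (-53/8) = -1
p = (-1 - (1)*(-1) - (-2)*(4)) / 8 = 1

(1, -1, 4)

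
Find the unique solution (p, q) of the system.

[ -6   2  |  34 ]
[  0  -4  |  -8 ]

Forward elimination on [A|b]:
Row echelon form:
[ -6   2  |  34 ]
[  0  -4  |  -8 ]
Back-substitution:
q = (-8) / -4 = 2
p = (34 - (2)*(2)) / -6 = -5

(-5, 2)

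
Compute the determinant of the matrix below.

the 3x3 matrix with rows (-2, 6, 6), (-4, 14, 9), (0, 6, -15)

det(A) = 24

Forward elimination:
R2 <- R2 - (2)*R1:  [  0   2  -3 ]
R3 <- R3 - (3)*R2:  [  0   0  -6 ]
Upper-triangular form:
[ -2  6   6 ]
[  0  2  -3 ]
[  0  0  -6 ]
det(A) = (-1)^0 * (-2) * (2) * (-6) = 24  (0 row swaps -> sign +1)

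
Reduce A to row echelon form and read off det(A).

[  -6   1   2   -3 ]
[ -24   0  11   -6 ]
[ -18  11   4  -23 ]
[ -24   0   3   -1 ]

det(A) = 96

Forward elimination:
R2 <- R2 - (4)*R1:  [  0  -4   3   6 ]
R3 <- R3 - (3)*R1:  [   0    8   -2  -14 ]
R4 <- R4 - (4)*R1:  [  0  -4  -5  11 ]
R3 <- R3 - (-2)*R2:  [  0   0   4  -2 ]
R4 <- R4 - (1)*R2:  [  0   0  -8   5 ]
R4 <- R4 - (-2)*R3:  [ 0  0  0  1 ]
Upper-triangular form:
[ -6   1  2  -3 ]
[  0  -4  3   6 ]
[  0   0  4  -2 ]
[  0   0  0   1 ]
det(A) = (-1)^0 * (-6) * (-4) * (4) * (1) = 96  (0 row swaps -> sign +1)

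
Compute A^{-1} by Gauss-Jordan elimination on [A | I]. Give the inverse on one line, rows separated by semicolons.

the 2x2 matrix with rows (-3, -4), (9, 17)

inverse = [-17/15 -4/15; 3/5 1/5]

Gauss-Jordan on [A | I]:
R1 <- (1/-3)*R1:  [    1   4/3  |  -1/3     0 ]
R2 <- R2 - (9)*R1:  [ 0  5  |  3  1 ]
R2 <- (1/5)*R2:  [   0    1  |  3/5  1/5 ]
R1 <- R1 - (4/3)*R2:  [      1       0  |  -17/15   -4/15 ]
Right block of [I | A^{-1}] is the inverse:
[ -17/15  -4/15 ]
[    3/5    1/5 ]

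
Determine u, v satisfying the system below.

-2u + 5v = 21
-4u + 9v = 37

(2, 5)

Forward elimination on [A|b]:
R2 <- R2 - (2)*R1:  [  0  -1  -5 ]
Row echelon form:
[ -2   5  |  21 ]
[  0  -1  |  -5 ]
Back-substitution:
v = (-5) / -1 = 5
u = (21 - (5)*(5)) / -2 = 2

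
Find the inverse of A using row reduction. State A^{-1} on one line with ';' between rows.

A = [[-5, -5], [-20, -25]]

Gauss-Jordan on [A | I]:
R1 <- (1/-5)*R1:  [    1     1  |  -1/5     0 ]
R2 <- R2 - (-20)*R1:  [  0  -5  |  -4   1 ]
R2 <- (1/-5)*R2:  [    0     1  |   4/5  -1/5 ]
R1 <- R1 - (1)*R2:  [   1    0  |   -1  1/5 ]
Right block of [I | A^{-1}] is the inverse:
[  -1   1/5 ]
[ 4/5  -1/5 ]

inverse = [-1 1/5; 4/5 -1/5]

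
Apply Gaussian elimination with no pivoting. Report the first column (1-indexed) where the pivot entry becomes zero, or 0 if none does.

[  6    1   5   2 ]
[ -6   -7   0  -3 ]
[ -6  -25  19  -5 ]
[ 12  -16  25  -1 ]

Naive forward elimination:
R2 <- R2 - (-1)*R1:  [  0  -6   5  -1 ]
R3 <- R3 - (-1)*R1:  [   0  -24   24   -3 ]
R4 <- R4 - (2)*R1:  [   0  -18   15   -5 ]
R3 <- R3 - (4)*R2:  [ 0  0  4  1 ]
R4 <- R4 - (3)*R2:  [  0   0   0  -2 ]
All pivots nonzero; naive elimination completes without hitting a zero pivot.

first zero-pivot column = 0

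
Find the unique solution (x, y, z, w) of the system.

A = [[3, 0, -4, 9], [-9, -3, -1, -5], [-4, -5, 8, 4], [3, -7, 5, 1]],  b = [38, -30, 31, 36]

(2, -3, 1, 4)

Forward elimination on [A|b]:
R2 <- R2 - (-3)*R1:  [   0   -3  -13   22   84 ]
R3 <- R3 - (-4/3)*R1:  [     0     -5    8/3     16  245/3 ]
R4 <- R4 - (1)*R1:  [  0  -7   9  -8  -2 ]
R3 <- R3 - (5/3)*R2:  [      0       0    73/3   -62/3  -175/3 ]
R4 <- R4 - (7/3)*R2:  [      0       0   118/3  -178/3    -198 ]
R4 <- R4 - (118/73)*R3:  [          0           0           0   -5678/219  -22712/219 ]
Row echelon form:
[ 3   0    -4          9  |          38 ]
[ 0  -3   -13         22  |          84 ]
[ 0   0  73/3      -62/3  |      -175/3 ]
[ 0   0     0  -5678/219  |  -22712/219 ]
Back-substitution:
w = (-22712/219) / (-5678/219) = 4
z = (-175/3 - (-62/3)*(4)) / (73/3) = 1
y = (84 - (-13)*(1) - (22)*(4)) / -3 = -3
x = (38 - (-4)*(1) - (9)*(4)) / 3 = 2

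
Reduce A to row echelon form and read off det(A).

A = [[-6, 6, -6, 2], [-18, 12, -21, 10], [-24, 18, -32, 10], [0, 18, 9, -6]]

Forward elimination:
R2 <- R2 - (3)*R1:  [  0  -6  -3   4 ]
R3 <- R3 - (4)*R1:  [  0  -6  -8   2 ]
R3 <- R3 - (1)*R2:  [  0   0  -5  -2 ]
R4 <- R4 - (-3)*R2:  [ 0  0  0  6 ]
Upper-triangular form:
[ -6   6  -6   2 ]
[  0  -6  -3   4 ]
[  0   0  -5  -2 ]
[  0   0   0   6 ]
det(A) = (-1)^0 * (-6) * (-6) * (-5) * (6) = -1080  (0 row swaps -> sign +1)

det(A) = -1080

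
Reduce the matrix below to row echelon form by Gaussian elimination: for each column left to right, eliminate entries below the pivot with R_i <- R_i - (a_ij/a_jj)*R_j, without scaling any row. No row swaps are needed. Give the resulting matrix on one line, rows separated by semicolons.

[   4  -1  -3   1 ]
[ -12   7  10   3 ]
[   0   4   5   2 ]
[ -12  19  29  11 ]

REF = [4 -1 -3 1; 0 4 1 6; 0 0 4 -4; 0 0 0 6]

Forward elimination:
R2 <- R2 - (-3)*R1:  [ 0  4  1  6 ]
R4 <- R4 - (-3)*R1:  [  0  16  20  14 ]
R3 <- R3 - (1)*R2:  [  0   0   4  -4 ]
R4 <- R4 - (4)*R2:  [   0    0   16  -10 ]
R4 <- R4 - (4)*R3:  [ 0  0  0  6 ]
Row echelon form:
[ 4  -1  -3   1 ]
[ 0   4   1   6 ]
[ 0   0   4  -4 ]
[ 0   0   0   6 ]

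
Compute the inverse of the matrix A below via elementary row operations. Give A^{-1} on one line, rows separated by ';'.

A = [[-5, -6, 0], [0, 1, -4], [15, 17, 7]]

inverse = [-5 -14/5 -8/5; 4 7/3 4/3; 1 1/3 1/3]

Gauss-Jordan on [A | I]:
R1 <- (1/-5)*R1:  [    1   6/5     0  |  -1/5     0     0 ]
R3 <- R3 - (15)*R1:  [  0  -1   7  |   3   0   1 ]
R1 <- R1 - (6/5)*R2:  [    1     0  24/5  |  -1/5  -6/5     0 ]
R3 <- R3 - (-1)*R2:  [ 0  0  3  |  3  1  1 ]
R3 <- (1/3)*R3:  [   0    0    1  |    1  1/3  1/3 ]
R1 <- R1 - (24/5)*R3:  [     1      0      0  |     -5  -14/5   -8/5 ]
R2 <- R2 - (-4)*R3:  [   0    1    0  |    4  7/3  4/3 ]
Right block of [I | A^{-1}] is the inverse:
[ -5  -14/5  -8/5 ]
[  4    7/3   4/3 ]
[  1    1/3   1/3 ]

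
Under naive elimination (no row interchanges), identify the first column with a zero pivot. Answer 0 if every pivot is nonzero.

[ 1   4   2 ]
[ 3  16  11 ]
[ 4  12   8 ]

first zero-pivot column = 0

Naive forward elimination:
R2 <- R2 - (3)*R1:  [ 0  4  5 ]
R3 <- R3 - (4)*R1:  [  0  -4   0 ]
R3 <- R3 - (-1)*R2:  [ 0  0  5 ]
All pivots nonzero; naive elimination completes without hitting a zero pivot.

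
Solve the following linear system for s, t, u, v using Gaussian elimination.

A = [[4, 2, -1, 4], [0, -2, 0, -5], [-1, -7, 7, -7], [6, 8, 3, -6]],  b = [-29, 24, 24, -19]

Forward elimination on [A|b]:
R3 <- R3 - (-1/4)*R1:  [     0  -13/2   27/4     -6   67/4 ]
R4 <- R4 - (3/2)*R1:  [    0     5   9/2   -12  49/2 ]
R3 <- R3 - (13/4)*R2:  [      0       0    27/4    41/4  -245/4 ]
R4 <- R4 - (-5/2)*R2:  [     0      0    9/2  -49/2  169/2 ]
R4 <- R4 - (2/3)*R3:  [     0      0      0  -94/3  376/3 ]
Row echelon form:
[ 4   2    -1      4  |     -29 ]
[ 0  -2     0     -5  |      24 ]
[ 0   0  27/4   41/4  |  -245/4 ]
[ 0   0     0  -94/3  |   376/3 ]
Back-substitution:
v = (376/3) / (-94/3) = -4
u = (-245/4 - (41/4)*(-4)) / (27/4) = -3
t = (24 - (-5)*(-4)) / -2 = -2
s = (-29 - (2)*(-2) - (-1)*(-3) - (4)*(-4)) / 4 = -3

(-3, -2, -3, -4)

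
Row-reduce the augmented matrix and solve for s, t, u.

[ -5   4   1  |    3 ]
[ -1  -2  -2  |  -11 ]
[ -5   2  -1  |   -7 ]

(1, 1, 4)

Forward elimination on [A|b]:
R2 <- R2 - (1/5)*R1:  [     0  -14/5  -11/5  -58/5 ]
R3 <- R3 - (1)*R1:  [   0   -2   -2  -10 ]
R3 <- R3 - (5/7)*R2:  [     0      0   -3/7  -12/7 ]
Row echelon form:
[ -5      4      1  |      3 ]
[  0  -14/5  -11/5  |  -58/5 ]
[  0      0   -3/7  |  -12/7 ]
Back-substitution:
u = (-12/7) / (-3/7) = 4
t = (-58/5 - (-11/5)*(4)) / (-14/5) = 1
s = (3 - (4)*(1) - (1)*(4)) / -5 = 1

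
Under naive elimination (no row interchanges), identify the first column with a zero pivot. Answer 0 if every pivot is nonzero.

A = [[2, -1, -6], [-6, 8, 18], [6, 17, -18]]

Naive forward elimination:
R2 <- R2 - (-3)*R1:  [ 0  5  0 ]
R3 <- R3 - (3)*R1:  [  0  20   0 ]
R3 <- R3 - (4)*R2:  [ 0  0  0 ]
Matrix at this point:
[ 2  -1  -6 ]
[ 0   5   0 ]
[ 0   0   0 ]
Pivot entry (3,3) in the last row is zero and there are no rows below to swap with -> zero pivot in column 3 (A is singular).

first zero-pivot column = 3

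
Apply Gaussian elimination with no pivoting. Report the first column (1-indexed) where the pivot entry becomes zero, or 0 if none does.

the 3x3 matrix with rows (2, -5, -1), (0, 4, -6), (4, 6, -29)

first zero-pivot column = 0

Naive forward elimination:
R3 <- R3 - (2)*R1:  [   0   16  -27 ]
R3 <- R3 - (4)*R2:  [  0   0  -3 ]
All pivots nonzero; naive elimination completes without hitting a zero pivot.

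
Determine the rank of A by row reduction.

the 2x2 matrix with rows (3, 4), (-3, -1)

rank(A) = 2

Row reduction:
R2 <- R2 - (-1)*R1:  [ 0  3 ]
Row echelon form:
[ 3  4 ]
[ 0  3 ]
Nonzero rows / pivot columns: 2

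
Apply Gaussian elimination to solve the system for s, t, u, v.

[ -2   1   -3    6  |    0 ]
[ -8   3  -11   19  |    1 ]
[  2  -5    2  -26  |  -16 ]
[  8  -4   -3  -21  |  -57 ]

(-4, -2, 4, 1)

Forward elimination on [A|b]:
R2 <- R2 - (4)*R1:  [  0  -1   1  -5   1 ]
R3 <- R3 - (-1)*R1:  [   0   -4   -1  -20  -16 ]
R4 <- R4 - (-4)*R1:  [   0    0  -15    3  -57 ]
R3 <- R3 - (4)*R2:  [   0    0   -5    0  -20 ]
R4 <- R4 - (3)*R3:  [ 0  0  0  3  3 ]
Row echelon form:
[ -2   1  -3   6  |    0 ]
[  0  -1   1  -5  |    1 ]
[  0   0  -5   0  |  -20 ]
[  0   0   0   3  |    3 ]
Back-substitution:
v = (3) / 3 = 1
u = (-20) / -5 = 4
t = (1 - (1)*(4) - (-5)*(1)) / -1 = -2
s = (0 - (1)*(-2) - (-3)*(4) - (6)*(1)) / -2 = -4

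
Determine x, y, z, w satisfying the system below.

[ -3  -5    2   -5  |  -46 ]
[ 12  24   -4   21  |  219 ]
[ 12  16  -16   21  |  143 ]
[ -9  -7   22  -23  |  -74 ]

(4, 5, 3, 3)

Forward elimination on [A|b]:
R2 <- R2 - (-4)*R1:  [  0   4   4   1  35 ]
R3 <- R3 - (-4)*R1:  [   0   -4   -8    1  -41 ]
R4 <- R4 - (3)*R1:  [  0   8  16  -8  64 ]
R3 <- R3 - (-1)*R2:  [  0   0  -4   2  -6 ]
R4 <- R4 - (2)*R2:  [   0    0    8  -10   -6 ]
R4 <- R4 - (-2)*R3:  [   0    0    0   -6  -18 ]
Row echelon form:
[ -3  -5   2  -5  |  -46 ]
[  0   4   4   1  |   35 ]
[  0   0  -4   2  |   -6 ]
[  0   0   0  -6  |  -18 ]
Back-substitution:
w = (-18) / -6 = 3
z = (-6 - (2)*(3)) / -4 = 3
y = (35 - (4)*(3) - (1)*(3)) / 4 = 5
x = (-46 - (-5)*(5) - (2)*(3) - (-5)*(3)) / -3 = 4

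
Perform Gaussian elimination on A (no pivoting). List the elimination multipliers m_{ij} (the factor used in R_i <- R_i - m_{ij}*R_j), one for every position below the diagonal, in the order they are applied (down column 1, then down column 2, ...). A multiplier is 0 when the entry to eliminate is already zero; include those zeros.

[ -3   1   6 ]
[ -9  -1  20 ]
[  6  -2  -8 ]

multipliers: 3, -2, 0

Forward elimination:
R2 <- R2 - (3)*R1:  [  0  -4   2 ]
R3 <- R3 - (-2)*R1:  [ 0  0  4 ]
R3: entry in column 2 is already 0 -> m_{32} = 0 (no row operation needed)
Multipliers (in order of application): m_{21} = 3, m_{31} = -2, m_{32} = 0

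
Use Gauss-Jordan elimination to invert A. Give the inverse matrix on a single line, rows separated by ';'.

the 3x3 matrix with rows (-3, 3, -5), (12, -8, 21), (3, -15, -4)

inverse = [347/72 29/24 23/72; 37/24 3/8 1/24; -13/6 -1/2 -1/6]

Gauss-Jordan on [A | I]:
R1 <- (1/-3)*R1:  [    1    -1   5/3  |  -1/3     0     0 ]
R2 <- R2 - (12)*R1:  [ 0  4  1  |  4  1  0 ]
R3 <- R3 - (3)*R1:  [   0  -12   -9  |    1    0    1 ]
R2 <- (1/4)*R2:  [   0    1  1/4  |    1  1/4    0 ]
R1 <- R1 - (-1)*R2:  [     1      0  23/12  |    2/3    1/4      0 ]
R3 <- R3 - (-12)*R2:  [  0   0  -6  |  13   3   1 ]
R3 <- (1/-6)*R3:  [     0      0      1  |  -13/6   -1/2   -1/6 ]
R1 <- R1 - (23/12)*R3:  [      1       0       0  |  347/72   29/24   23/72 ]
R2 <- R2 - (1/4)*R3:  [     0      1      0  |  37/24    3/8   1/24 ]
Right block of [I | A^{-1}] is the inverse:
[ 347/72  29/24  23/72 ]
[  37/24    3/8   1/24 ]
[  -13/6   -1/2   -1/6 ]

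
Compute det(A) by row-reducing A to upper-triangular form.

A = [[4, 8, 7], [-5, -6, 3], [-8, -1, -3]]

Forward elimination:
R2 <- R2 - (-5/4)*R1:  [    0     4  47/4 ]
R3 <- R3 - (-2)*R1:  [  0  15  11 ]
R3 <- R3 - (15/4)*R2:  [       0        0  -529/16 ]
Upper-triangular form:
[ 4  8        7 ]
[ 0  4     47/4 ]
[ 0  0  -529/16 ]
det(A) = (-1)^0 * (4) * (4) * (-529/16) = -529  (0 row swaps -> sign +1)

det(A) = -529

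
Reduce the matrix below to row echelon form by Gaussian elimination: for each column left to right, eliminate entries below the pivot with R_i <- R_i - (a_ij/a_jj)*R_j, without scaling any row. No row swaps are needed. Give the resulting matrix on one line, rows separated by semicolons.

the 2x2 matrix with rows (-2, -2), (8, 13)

Forward elimination:
R2 <- R2 - (-4)*R1:  [ 0  5 ]
Row echelon form:
[ -2  -2 ]
[  0   5 ]

REF = [-2 -2; 0 5]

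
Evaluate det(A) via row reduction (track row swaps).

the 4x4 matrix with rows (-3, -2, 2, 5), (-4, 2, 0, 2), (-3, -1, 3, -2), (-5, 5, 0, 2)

det(A) = -164

Forward elimination:
R2 <- R2 - (4/3)*R1:  [     0   14/3   -8/3  -14/3 ]
R3 <- R3 - (1)*R1:  [  0   1   1  -7 ]
R4 <- R4 - (5/3)*R1:  [     0   25/3  -10/3  -19/3 ]
R3 <- R3 - (3/14)*R2:  [    0     0  11/7    -6 ]
R4 <- R4 - (25/14)*R2:  [    0     0  10/7     2 ]
R4 <- R4 - (10/11)*R3:  [     0      0      0  82/11 ]
Upper-triangular form:
[ -3    -2     2      5 ]
[  0  14/3  -8/3  -14/3 ]
[  0     0  11/7     -6 ]
[  0     0     0  82/11 ]
det(A) = (-1)^0 * (-3) * (14/3) * (11/7) * (82/11) = -164  (0 row swaps -> sign +1)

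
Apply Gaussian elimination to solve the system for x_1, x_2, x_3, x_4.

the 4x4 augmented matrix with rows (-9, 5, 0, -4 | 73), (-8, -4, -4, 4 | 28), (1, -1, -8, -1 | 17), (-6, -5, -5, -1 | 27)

Forward elimination on [A|b]:
R2 <- R2 - (8/9)*R1:  [      0   -76/9      -4    68/9  -332/9 ]
R3 <- R3 - (-1/9)*R1:  [     0   -4/9     -8  -13/9  226/9 ]
R4 <- R4 - (2/3)*R1:  [     0  -25/3     -5    5/3  -65/3 ]
R3 <- R3 - (1/19)*R2:  [       0        0  -148/19   -35/19   514/19 ]
R4 <- R4 - (75/76)*R2:  [       0        0   -20/19  -110/19   280/19 ]
R4 <- R4 - (5/37)*R3:  [       0        0        0  -205/37   410/37 ]
Row echelon form:
[ -9      5        0       -4  |      73 ]
[  0  -76/9       -4     68/9  |  -332/9 ]
[  0      0  -148/19   -35/19  |  514/19 ]
[  0      0        0  -205/37  |  410/37 ]
Back-substitution:
x_4 = (410/37) / (-205/37) = -2
x_3 = (514/19 - (-35/19)*(-2)) / (-148/19) = -3
x_2 = (-332/9 - (-4)*(-3) - (68/9)*(-2)) / (-76/9) = 4
x_1 = (73 - (5)*(4) - (-4)*(-2)) / -9 = -5

(-5, 4, -3, -2)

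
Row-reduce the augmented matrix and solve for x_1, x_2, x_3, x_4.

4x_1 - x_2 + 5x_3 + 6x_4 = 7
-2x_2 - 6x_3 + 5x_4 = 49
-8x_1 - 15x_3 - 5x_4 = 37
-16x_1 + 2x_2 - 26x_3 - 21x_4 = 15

(1, -5, -4, 3)

Forward elimination on [A|b]:
R3 <- R3 - (-2)*R1:  [  0  -2  -5   7  51 ]
R4 <- R4 - (-4)*R1:  [  0  -2  -6   3  43 ]
R3 <- R3 - (1)*R2:  [ 0  0  1  2  2 ]
R4 <- R4 - (1)*R2:  [  0   0   0  -2  -6 ]
Row echelon form:
[ 4  -1   5   6  |   7 ]
[ 0  -2  -6   5  |  49 ]
[ 0   0   1   2  |   2 ]
[ 0   0   0  -2  |  -6 ]
Back-substitution:
x_4 = (-6) / -2 = 3
x_3 = (2 - (2)*(3)) / 1 = -4
x_2 = (49 - (-6)*(-4) - (5)*(3)) / -2 = -5
x_1 = (7 - (-1)*(-5) - (5)*(-4) - (6)*(3)) / 4 = 1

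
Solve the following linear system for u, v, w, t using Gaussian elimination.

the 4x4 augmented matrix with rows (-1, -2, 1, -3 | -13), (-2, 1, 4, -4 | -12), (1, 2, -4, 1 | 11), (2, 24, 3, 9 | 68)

(-5, 2, -2, 4)

Forward elimination on [A|b]:
R2 <- R2 - (2)*R1:  [  0   5   2   2  14 ]
R3 <- R3 - (-1)*R1:  [  0   0  -3  -2  -2 ]
R4 <- R4 - (-2)*R1:  [  0  20   5   3  42 ]
R4 <- R4 - (4)*R2:  [   0    0   -3   -5  -14 ]
R4 <- R4 - (1)*R3:  [   0    0    0   -3  -12 ]
Row echelon form:
[ -1  -2   1  -3  |  -13 ]
[  0   5   2   2  |   14 ]
[  0   0  -3  -2  |   -2 ]
[  0   0   0  -3  |  -12 ]
Back-substitution:
t = (-12) / -3 = 4
w = (-2 - (-2)*(4)) / -3 = -2
v = (14 - (2)*(-2) - (2)*(4)) / 5 = 2
u = (-13 - (-2)*(2) - (1)*(-2) - (-3)*(4)) / -1 = -5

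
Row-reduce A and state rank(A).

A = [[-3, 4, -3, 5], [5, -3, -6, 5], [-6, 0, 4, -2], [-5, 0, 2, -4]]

Row reduction:
R2 <- R2 - (-5/3)*R1:  [    0  11/3   -11  40/3 ]
R3 <- R3 - (2)*R1:  [   0   -8   10  -12 ]
R4 <- R4 - (5/3)*R1:  [     0  -20/3      7  -37/3 ]
R3 <- R3 - (-24/11)*R2:  [      0       0     -14  188/11 ]
R4 <- R4 - (-20/11)*R2:  [      0       0     -13  131/11 ]
R4 <- R4 - (13/14)*R3:  [       0        0        0  -305/77 ]
Row echelon form:
[ -3     4   -3        5 ]
[  0  11/3  -11     40/3 ]
[  0     0  -14   188/11 ]
[  0     0    0  -305/77 ]
Nonzero rows / pivot columns: 4

rank(A) = 4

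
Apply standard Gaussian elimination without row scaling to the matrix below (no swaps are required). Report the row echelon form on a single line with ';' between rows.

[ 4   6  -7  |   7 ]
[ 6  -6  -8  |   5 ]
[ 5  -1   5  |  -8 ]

Forward elimination:
R2 <- R2 - (3/2)*R1:  [     0    -15    5/2  -11/2 ]
R3 <- R3 - (5/4)*R1:  [     0  -17/2   55/4  -67/4 ]
R3 <- R3 - (17/30)*R2:  [       0        0     37/3  -409/30 ]
Row echelon form:
[ 4    6    -7  |        7 ]
[ 0  -15   5/2  |    -11/2 ]
[ 0    0  37/3  |  -409/30 ]

REF = [4 6 -7 7; 0 -15 5/2 -11/2; 0 0 37/3 -409/30]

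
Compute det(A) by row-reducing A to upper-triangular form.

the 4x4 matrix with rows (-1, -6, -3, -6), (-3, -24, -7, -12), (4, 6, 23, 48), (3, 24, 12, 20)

det(A) = 60

Forward elimination:
R2 <- R2 - (3)*R1:  [  0  -6   2   6 ]
R3 <- R3 - (-4)*R1:  [   0  -18   11   24 ]
R4 <- R4 - (-3)*R1:  [ 0  6  3  2 ]
R3 <- R3 - (3)*R2:  [ 0  0  5  6 ]
R4 <- R4 - (-1)*R2:  [ 0  0  5  8 ]
R4 <- R4 - (1)*R3:  [ 0  0  0  2 ]
Upper-triangular form:
[ -1  -6  -3  -6 ]
[  0  -6   2   6 ]
[  0   0   5   6 ]
[  0   0   0   2 ]
det(A) = (-1)^0 * (-1) * (-6) * (5) * (2) = 60  (0 row swaps -> sign +1)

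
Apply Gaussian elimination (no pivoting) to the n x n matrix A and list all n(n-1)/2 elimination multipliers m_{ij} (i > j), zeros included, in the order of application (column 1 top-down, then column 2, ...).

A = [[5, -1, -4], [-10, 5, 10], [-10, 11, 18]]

multipliers: -2, -2, 3

Forward elimination:
R2 <- R2 - (-2)*R1:  [ 0  3  2 ]
R3 <- R3 - (-2)*R1:  [  0   9  10 ]
R3 <- R3 - (3)*R2:  [ 0  0  4 ]
Multipliers (in order of application): m_{21} = -2, m_{31} = -2, m_{32} = 3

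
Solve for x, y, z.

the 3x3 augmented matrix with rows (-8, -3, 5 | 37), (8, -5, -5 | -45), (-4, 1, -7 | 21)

(-5, 1, 0)

Forward elimination on [A|b]:
R2 <- R2 - (-1)*R1:  [  0  -8   0  -8 ]
R3 <- R3 - (1/2)*R1:  [     0    5/2  -19/2    5/2 ]
R3 <- R3 - (-5/16)*R2:  [     0      0  -19/2      0 ]
Row echelon form:
[ -8  -3      5  |  37 ]
[  0  -8      0  |  -8 ]
[  0   0  -19/2  |   0 ]
Back-substitution:
z = (0) / (-19/2) = 0
y = (-8) / -8 = 1
x = (37 - (-3)*(1) - (5)*(0)) / -8 = -5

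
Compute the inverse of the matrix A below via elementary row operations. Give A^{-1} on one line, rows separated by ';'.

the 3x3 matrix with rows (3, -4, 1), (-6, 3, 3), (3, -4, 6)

Gauss-Jordan on [A | I]:
R1 <- (1/3)*R1:  [    1  -4/3   1/3  |   1/3     0     0 ]
R2 <- R2 - (-6)*R1:  [  0  -5   5  |   2   1   0 ]
R3 <- R3 - (3)*R1:  [  0   0   5  |  -1   0   1 ]
R2 <- (1/-5)*R2:  [    0     1    -1  |  -2/5  -1/5     0 ]
R1 <- R1 - (-4/3)*R2:  [     1      0     -1  |   -1/5  -4/15      0 ]
R3 <- (1/5)*R3:  [    0     0     1  |  -1/5     0   1/5 ]
R1 <- R1 - (-1)*R3:  [     1      0      0  |   -2/5  -4/15    1/5 ]
R2 <- R2 - (-1)*R3:  [    0     1     0  |  -3/5  -1/5   1/5 ]
Right block of [I | A^{-1}] is the inverse:
[ -2/5  -4/15  1/5 ]
[ -3/5   -1/5  1/5 ]
[ -1/5      0  1/5 ]

inverse = [-2/5 -4/15 1/5; -3/5 -1/5 1/5; -1/5 0 1/5]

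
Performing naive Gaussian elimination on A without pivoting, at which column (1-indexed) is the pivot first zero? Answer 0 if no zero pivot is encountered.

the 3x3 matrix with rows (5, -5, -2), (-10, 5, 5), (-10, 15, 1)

first zero-pivot column = 0

Naive forward elimination:
R2 <- R2 - (-2)*R1:  [  0  -5   1 ]
R3 <- R3 - (-2)*R1:  [  0   5  -3 ]
R3 <- R3 - (-1)*R2:  [  0   0  -2 ]
All pivots nonzero; naive elimination completes without hitting a zero pivot.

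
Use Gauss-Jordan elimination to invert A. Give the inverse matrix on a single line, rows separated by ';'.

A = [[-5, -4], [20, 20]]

inverse = [-1 -1/5; 1 1/4]

Gauss-Jordan on [A | I]:
R1 <- (1/-5)*R1:  [    1   4/5  |  -1/5     0 ]
R2 <- R2 - (20)*R1:  [ 0  4  |  4  1 ]
R2 <- (1/4)*R2:  [   0    1  |    1  1/4 ]
R1 <- R1 - (4/5)*R2:  [    1     0  |    -1  -1/5 ]
Right block of [I | A^{-1}] is the inverse:
[ -1  -1/5 ]
[  1   1/4 ]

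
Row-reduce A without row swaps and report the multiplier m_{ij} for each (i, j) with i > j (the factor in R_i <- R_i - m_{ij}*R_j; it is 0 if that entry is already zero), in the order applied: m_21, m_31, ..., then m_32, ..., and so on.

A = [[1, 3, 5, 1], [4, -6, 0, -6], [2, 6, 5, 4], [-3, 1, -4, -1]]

multipliers: 4, 2, -3, 0, -5/9, 1/45

Forward elimination:
R2 <- R2 - (4)*R1:  [   0  -18  -20  -10 ]
R3 <- R3 - (2)*R1:  [  0   0  -5   2 ]
R4 <- R4 - (-3)*R1:  [  0  10  11   2 ]
R3: entry in column 2 is already 0 -> m_{32} = 0 (no row operation needed)
R4 <- R4 - (-5/9)*R2:  [     0      0   -1/9  -32/9 ]
R4 <- R4 - (1/45)*R3:  [     0      0      0  -18/5 ]
Multipliers (in order of application): m_{21} = 4, m_{31} = 2, m_{41} = -3, m_{32} = 0, m_{42} = -5/9, m_{43} = 1/45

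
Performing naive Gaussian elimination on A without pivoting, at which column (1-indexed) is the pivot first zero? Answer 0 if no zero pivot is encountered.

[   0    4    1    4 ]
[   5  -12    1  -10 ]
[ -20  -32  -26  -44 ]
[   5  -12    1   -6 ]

first zero-pivot column = 1

Naive forward elimination:
Pivot entry (1,1) is zero but row 2 has 5 in column 1 -> naive elimination stops; a row interchange (e.g. R1 <-> R2) would be required here.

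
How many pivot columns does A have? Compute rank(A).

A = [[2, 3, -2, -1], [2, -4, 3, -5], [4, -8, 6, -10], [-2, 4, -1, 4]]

Row reduction:
R2 <- R2 - (1)*R1:  [  0  -7   5  -4 ]
R3 <- R3 - (2)*R1:  [   0  -14   10   -8 ]
R4 <- R4 - (-1)*R1:  [  0   7  -3   3 ]
R3 <- R3 - (2)*R2:  [ 0  0  0  0 ]
R4 <- R4 - (-1)*R2:  [  0   0   2  -1 ]
R3 <-> R4   (pivot in column 3 was zero)
[ 2   3  -2  -1 ]
[ 0  -7   5  -4 ]
[ 0   0   2  -1 ]
[ 0   0   0   0 ]
Row echelon form:
[ 2   3  -2  -1 ]
[ 0  -7   5  -4 ]
[ 0   0   2  -1 ]
[ 0   0   0   0 ]
Nonzero rows / pivot columns: 3

rank(A) = 3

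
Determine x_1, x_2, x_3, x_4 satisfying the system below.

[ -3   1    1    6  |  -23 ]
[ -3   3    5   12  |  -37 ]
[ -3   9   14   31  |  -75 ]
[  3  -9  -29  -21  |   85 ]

(4, 3, -2, -2)

Forward elimination on [A|b]:
R2 <- R2 - (1)*R1:  [   0    2    4    6  -14 ]
R3 <- R3 - (1)*R1:  [   0    8   13   25  -52 ]
R4 <- R4 - (-1)*R1:  [   0   -8  -28  -15   62 ]
R3 <- R3 - (4)*R2:  [  0   0  -3   1   4 ]
R4 <- R4 - (-4)*R2:  [   0    0  -12    9    6 ]
R4 <- R4 - (4)*R3:  [   0    0    0    5  -10 ]
Row echelon form:
[ -3  1   1  6  |  -23 ]
[  0  2   4  6  |  -14 ]
[  0  0  -3  1  |    4 ]
[  0  0   0  5  |  -10 ]
Back-substitution:
x_4 = (-10) / 5 = -2
x_3 = (4 - (1)*(-2)) / -3 = -2
x_2 = (-14 - (4)*(-2) - (6)*(-2)) / 2 = 3
x_1 = (-23 - (1)*(3) - (1)*(-2) - (6)*(-2)) / -3 = 4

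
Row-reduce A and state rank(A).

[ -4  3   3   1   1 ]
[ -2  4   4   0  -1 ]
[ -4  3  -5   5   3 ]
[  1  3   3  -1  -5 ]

rank(A) = 4

Row reduction:
R2 <- R2 - (1/2)*R1:  [    0   5/2   5/2  -1/2  -3/2 ]
R3 <- R3 - (1)*R1:  [  0   0  -8   4   2 ]
R4 <- R4 - (-1/4)*R1:  [     0   15/4   15/4   -3/4  -19/4 ]
R4 <- R4 - (3/2)*R2:  [    0     0     0     0  -5/2 ]
Row echelon form:
[ -4    3    3     1     1 ]
[  0  5/2  5/2  -1/2  -3/2 ]
[  0    0   -8     4     2 ]
[  0    0    0     0  -5/2 ]
Nonzero rows / pivot columns: 4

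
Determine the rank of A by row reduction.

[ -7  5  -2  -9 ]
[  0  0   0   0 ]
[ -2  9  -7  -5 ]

rank(A) = 2

Row reduction:
R3 <- R3 - (2/7)*R1:  [     0   53/7  -45/7  -17/7 ]
R2 <-> R3   (pivot in column 2 was zero)
[ -7     5     -2     -9 ]
[  0  53/7  -45/7  -17/7 ]
[  0     0      0      0 ]
Row echelon form:
[ -7     5     -2     -9 ]
[  0  53/7  -45/7  -17/7 ]
[  0     0      0      0 ]
Nonzero rows / pivot columns: 2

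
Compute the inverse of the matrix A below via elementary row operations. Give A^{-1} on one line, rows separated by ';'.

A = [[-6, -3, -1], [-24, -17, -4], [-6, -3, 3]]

inverse = [-21/40 1/10 -1/24; 4/5 -1/5 0; -1/4 0 1/4]

Gauss-Jordan on [A | I]:
R1 <- (1/-6)*R1:  [    1   1/2   1/6  |  -1/6     0     0 ]
R2 <- R2 - (-24)*R1:  [  0  -5   0  |  -4   1   0 ]
R3 <- R3 - (-6)*R1:  [  0   0   4  |  -1   0   1 ]
R2 <- (1/-5)*R2:  [    0     1     0  |   4/5  -1/5     0 ]
R1 <- R1 - (1/2)*R2:  [      1       0     1/6  |  -17/30    1/10       0 ]
R3 <- (1/4)*R3:  [    0     0     1  |  -1/4     0   1/4 ]
R1 <- R1 - (1/6)*R3:  [      1       0       0  |  -21/40    1/10   -1/24 ]
Right block of [I | A^{-1}] is the inverse:
[ -21/40  1/10  -1/24 ]
[    4/5  -1/5      0 ]
[   -1/4     0    1/4 ]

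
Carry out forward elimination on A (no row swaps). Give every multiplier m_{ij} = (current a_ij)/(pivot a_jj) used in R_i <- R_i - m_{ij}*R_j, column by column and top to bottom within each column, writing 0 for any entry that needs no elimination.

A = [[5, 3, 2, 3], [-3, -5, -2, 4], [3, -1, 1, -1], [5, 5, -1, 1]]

Forward elimination:
R2 <- R2 - (-3/5)*R1:  [     0  -16/5   -4/5   29/5 ]
R3 <- R3 - (3/5)*R1:  [     0  -14/5   -1/5  -14/5 ]
R4 <- R4 - (1)*R1:  [  0   2  -3  -2 ]
R3 <- R3 - (7/8)*R2:  [     0      0    1/2  -63/8 ]
R4 <- R4 - (-5/8)*R2:  [    0     0  -7/2  13/8 ]
R4 <- R4 - (-7)*R3:  [      0       0       0  -107/2 ]
Multipliers (in order of application): m_{21} = -3/5, m_{31} = 3/5, m_{41} = 1, m_{32} = 7/8, m_{42} = -5/8, m_{43} = -7

multipliers: -3/5, 3/5, 1, 7/8, -5/8, -7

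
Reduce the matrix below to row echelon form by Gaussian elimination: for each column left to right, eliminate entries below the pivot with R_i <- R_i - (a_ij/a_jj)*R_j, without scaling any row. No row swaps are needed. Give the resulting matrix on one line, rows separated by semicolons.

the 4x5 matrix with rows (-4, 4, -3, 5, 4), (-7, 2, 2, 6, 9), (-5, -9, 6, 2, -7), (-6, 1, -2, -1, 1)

REF = [-4 4 -3 5 4; 0 -5 29/4 -11/4 2; 0 0 -211/20 69/20 -88/5; 0 0 0 -1541/211 195/211]

Forward elimination:
R2 <- R2 - (7/4)*R1:  [     0     -5   29/4  -11/4      2 ]
R3 <- R3 - (5/4)*R1:  [     0    -14   39/4  -17/4    -12 ]
R4 <- R4 - (3/2)*R1:  [     0     -5    5/2  -17/2     -5 ]
R3 <- R3 - (14/5)*R2:  [       0        0  -211/20    69/20    -88/5 ]
R4 <- R4 - (1)*R2:  [     0      0  -19/4  -23/4     -7 ]
R4 <- R4 - (95/211)*R3:  [         0          0          0  -1541/211    195/211 ]
Row echelon form:
[ -4   4       -3          5        4 ]
[  0  -5     29/4      -11/4        2 ]
[  0   0  -211/20      69/20    -88/5 ]
[  0   0        0  -1541/211  195/211 ]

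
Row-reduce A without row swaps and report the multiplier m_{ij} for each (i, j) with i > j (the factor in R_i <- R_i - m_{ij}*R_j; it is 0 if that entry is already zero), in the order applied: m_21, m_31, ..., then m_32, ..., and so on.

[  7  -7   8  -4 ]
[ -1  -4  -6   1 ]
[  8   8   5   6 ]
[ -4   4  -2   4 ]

multipliers: -1/7, 8/7, -4/7, -16/5, 0, -90/689

Forward elimination:
R2 <- R2 - (-1/7)*R1:  [     0     -5  -34/7    3/7 ]
R3 <- R3 - (8/7)*R1:  [     0     16  -29/7   74/7 ]
R4 <- R4 - (-4/7)*R1:  [    0     0  18/7  12/7 ]
R3 <- R3 - (-16/5)*R2:  [       0        0  -689/35   418/35 ]
R4: entry in column 2 is already 0 -> m_{42} = 0 (no row operation needed)
R4 <- R4 - (-90/689)*R3:  [        0         0         0  2256/689 ]
Multipliers (in order of application): m_{21} = -1/7, m_{31} = 8/7, m_{41} = -4/7, m_{32} = -16/5, m_{42} = 0, m_{43} = -90/689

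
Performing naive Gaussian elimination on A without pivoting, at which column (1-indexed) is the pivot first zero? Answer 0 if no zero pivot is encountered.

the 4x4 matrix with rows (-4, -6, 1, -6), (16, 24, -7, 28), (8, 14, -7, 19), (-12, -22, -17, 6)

first zero-pivot column = 2

Naive forward elimination:
R2 <- R2 - (-4)*R1:  [  0   0  -3   4 ]
R3 <- R3 - (-2)*R1:  [  0   2  -5   7 ]
R4 <- R4 - (3)*R1:  [   0   -4  -20   24 ]
Matrix at this point:
[ -4  -6    1  -6 ]
[  0   0   -3   4 ]
[  0   2   -5   7 ]
[  0  -4  -20  24 ]
Pivot entry (2,2) is zero but row 3 has 2 in column 2 -> naive elimination stops; a row interchange (e.g. R2 <-> R3) would be required here.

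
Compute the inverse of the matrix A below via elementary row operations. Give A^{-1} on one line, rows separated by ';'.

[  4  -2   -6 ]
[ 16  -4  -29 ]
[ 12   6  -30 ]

inverse = [49/8 -2 17/24; 11/4 -1 5/12; 3 -1 1/3]

Gauss-Jordan on [A | I]:
R1 <- (1/4)*R1:  [    1  -1/2  -3/2  |   1/4     0     0 ]
R2 <- R2 - (16)*R1:  [  0   4  -5  |  -4   1   0 ]
R3 <- R3 - (12)*R1:  [   0   12  -12  |   -3    0    1 ]
R2 <- (1/4)*R2:  [    0     1  -5/4  |    -1   1/4     0 ]
R1 <- R1 - (-1/2)*R2:  [     1      0  -17/8  |   -1/4    1/8      0 ]
R3 <- R3 - (12)*R2:  [  0   0   3  |   9  -3   1 ]
R3 <- (1/3)*R3:  [   0    0    1  |    3   -1  1/3 ]
R1 <- R1 - (-17/8)*R3:  [     1      0      0  |   49/8     -2  17/24 ]
R2 <- R2 - (-5/4)*R3:  [    0     1     0  |  11/4    -1  5/12 ]
Right block of [I | A^{-1}] is the inverse:
[ 49/8  -2  17/24 ]
[ 11/4  -1   5/12 ]
[    3  -1    1/3 ]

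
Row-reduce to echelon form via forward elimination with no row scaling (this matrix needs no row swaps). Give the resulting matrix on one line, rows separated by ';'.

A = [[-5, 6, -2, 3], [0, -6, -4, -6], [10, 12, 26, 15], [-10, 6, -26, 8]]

REF = [-5 6 -2 3; 0 -6 -4 -6; 0 0 6 -3; 0 0 0 -1]

Forward elimination:
R3 <- R3 - (-2)*R1:  [  0  24  22  21 ]
R4 <- R4 - (2)*R1:  [   0   -6  -22    2 ]
R3 <- R3 - (-4)*R2:  [  0   0   6  -3 ]
R4 <- R4 - (1)*R2:  [   0    0  -18    8 ]
R4 <- R4 - (-3)*R3:  [  0   0   0  -1 ]
Row echelon form:
[ -5   6  -2   3 ]
[  0  -6  -4  -6 ]
[  0   0   6  -3 ]
[  0   0   0  -1 ]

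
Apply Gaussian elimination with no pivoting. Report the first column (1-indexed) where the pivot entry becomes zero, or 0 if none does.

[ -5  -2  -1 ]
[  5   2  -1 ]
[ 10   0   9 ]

Naive forward elimination:
R2 <- R2 - (-1)*R1:  [  0   0  -2 ]
R3 <- R3 - (-2)*R1:  [  0  -4   7 ]
Matrix at this point:
[ -5  -2  -1 ]
[  0   0  -2 ]
[  0  -4   7 ]
Pivot entry (2,2) is zero but row 3 has -4 in column 2 -> naive elimination stops; a row interchange (e.g. R2 <-> R3) would be required here.

first zero-pivot column = 2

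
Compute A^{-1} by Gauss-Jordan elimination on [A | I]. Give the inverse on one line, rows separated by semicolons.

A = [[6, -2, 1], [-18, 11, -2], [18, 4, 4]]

inverse = [-26/15 -2/5 7/30; -6/5 -1/5 1/5; 9 2 -1]

Gauss-Jordan on [A | I]:
R1 <- (1/6)*R1:  [    1  -1/3   1/6  |   1/6     0     0 ]
R2 <- R2 - (-18)*R1:  [ 0  5  1  |  3  1  0 ]
R3 <- R3 - (18)*R1:  [  0  10   1  |  -3   0   1 ]
R2 <- (1/5)*R2:  [   0    1  1/5  |  3/5  1/5    0 ]
R1 <- R1 - (-1/3)*R2:  [     1      0   7/30  |  11/30   1/15      0 ]
R3 <- R3 - (10)*R2:  [  0   0  -1  |  -9  -2   1 ]
R3 <- (1/-1)*R3:  [  0   0   1  |   9   2  -1 ]
R1 <- R1 - (7/30)*R3:  [      1       0       0  |  -26/15    -2/5    7/30 ]
R2 <- R2 - (1/5)*R3:  [    0     1     0  |  -6/5  -1/5   1/5 ]
Right block of [I | A^{-1}] is the inverse:
[ -26/15  -2/5  7/30 ]
[   -6/5  -1/5   1/5 ]
[      9     2    -1 ]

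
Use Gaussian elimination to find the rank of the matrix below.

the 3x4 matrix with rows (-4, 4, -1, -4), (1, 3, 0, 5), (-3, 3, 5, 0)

Row reduction:
R2 <- R2 - (-1/4)*R1:  [    0     4  -1/4     4 ]
R3 <- R3 - (3/4)*R1:  [    0     0  23/4     3 ]
Row echelon form:
[ -4  4    -1  -4 ]
[  0  4  -1/4   4 ]
[  0  0  23/4   3 ]
Nonzero rows / pivot columns: 3

rank(A) = 3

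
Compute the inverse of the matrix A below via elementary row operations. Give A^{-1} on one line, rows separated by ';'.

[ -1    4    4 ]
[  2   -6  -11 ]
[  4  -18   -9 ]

inverse = [18 9/2 5/2; 13/4 7/8 3/8; 3/2 1/4 1/4]

Gauss-Jordan on [A | I]:
R1 <- (1/-1)*R1:  [  1  -4  -4  |  -1   0   0 ]
R2 <- R2 - (2)*R1:  [  0   2  -3  |   2   1   0 ]
R3 <- R3 - (4)*R1:  [  0  -2   7  |   4   0   1 ]
R2 <- (1/2)*R2:  [    0     1  -3/2  |     1   1/2     0 ]
R1 <- R1 - (-4)*R2:  [   1    0  -10  |    3    2    0 ]
R3 <- R3 - (-2)*R2:  [ 0  0  4  |  6  1  1 ]
R3 <- (1/4)*R3:  [   0    0    1  |  3/2  1/4  1/4 ]
R1 <- R1 - (-10)*R3:  [   1    0    0  |   18  9/2  5/2 ]
R2 <- R2 - (-3/2)*R3:  [    0     1     0  |  13/4   7/8   3/8 ]
Right block of [I | A^{-1}] is the inverse:
[   18  9/2  5/2 ]
[ 13/4  7/8  3/8 ]
[  3/2  1/4  1/4 ]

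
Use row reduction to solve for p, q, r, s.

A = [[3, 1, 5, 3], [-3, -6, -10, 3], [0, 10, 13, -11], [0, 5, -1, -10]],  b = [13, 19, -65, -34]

(5, -3, -1, 2)

Forward elimination on [A|b]:
R2 <- R2 - (-1)*R1:  [  0  -5  -5   6  32 ]
R3 <- R3 - (-2)*R2:  [  0   0   3   1  -1 ]
R4 <- R4 - (-1)*R2:  [  0   0  -6  -4  -2 ]
R4 <- R4 - (-2)*R3:  [  0   0   0  -2  -4 ]
Row echelon form:
[ 3   1   5   3  |  13 ]
[ 0  -5  -5   6  |  32 ]
[ 0   0   3   1  |  -1 ]
[ 0   0   0  -2  |  -4 ]
Back-substitution:
s = (-4) / -2 = 2
r = (-1 - (1)*(2)) / 3 = -1
q = (32 - (-5)*(-1) - (6)*(2)) / -5 = -3
p = (13 - (1)*(-3) - (5)*(-1) - (3)*(2)) / 3 = 5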